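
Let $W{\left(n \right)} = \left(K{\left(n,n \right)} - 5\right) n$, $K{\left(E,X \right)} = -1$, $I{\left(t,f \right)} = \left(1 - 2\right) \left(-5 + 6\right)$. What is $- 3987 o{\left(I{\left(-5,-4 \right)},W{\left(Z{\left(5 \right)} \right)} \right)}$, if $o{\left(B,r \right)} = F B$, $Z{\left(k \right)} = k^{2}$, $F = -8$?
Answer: $-31896$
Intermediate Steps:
$I{\left(t,f \right)} = -1$ ($I{\left(t,f \right)} = \left(-1\right) 1 = -1$)
$W{\left(n \right)} = - 6 n$ ($W{\left(n \right)} = \left(-1 - 5\right) n = - 6 n$)
$o{\left(B,r \right)} = - 8 B$
$- 3987 o{\left(I{\left(-5,-4 \right)},W{\left(Z{\left(5 \right)} \right)} \right)} = - 3987 \left(\left(-8\right) \left(-1\right)\right) = \left(-3987\right) 8 = -31896$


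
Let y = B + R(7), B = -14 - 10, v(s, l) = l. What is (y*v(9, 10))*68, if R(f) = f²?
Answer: 17000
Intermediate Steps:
B = -24
y = 25 (y = -24 + 7² = -24 + 49 = 25)
(y*v(9, 10))*68 = (25*10)*68 = 250*68 = 17000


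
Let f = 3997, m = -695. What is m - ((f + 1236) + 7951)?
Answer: -13879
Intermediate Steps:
m - ((f + 1236) + 7951) = -695 - ((3997 + 1236) + 7951) = -695 - (5233 + 7951) = -695 - 1*13184 = -695 - 13184 = -13879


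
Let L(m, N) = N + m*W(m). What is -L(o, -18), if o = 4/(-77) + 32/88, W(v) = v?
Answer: 106146/5929 ≈ 17.903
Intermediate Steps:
o = 24/77 (o = 4*(-1/77) + 32*(1/88) = -4/77 + 4/11 = 24/77 ≈ 0.31169)
L(m, N) = N + m² (L(m, N) = N + m*m = N + m²)
-L(o, -18) = -(-18 + (24/77)²) = -(-18 + 576/5929) = -1*(-106146/5929) = 106146/5929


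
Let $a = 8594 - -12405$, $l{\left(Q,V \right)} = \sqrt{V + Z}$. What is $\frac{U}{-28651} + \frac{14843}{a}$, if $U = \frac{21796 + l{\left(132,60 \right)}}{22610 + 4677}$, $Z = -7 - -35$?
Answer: $\frac{11603797286387}{16417014777163} - \frac{2 \sqrt{22}}{781799837} \approx 0.70682$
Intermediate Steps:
$Z = 28$ ($Z = -7 + 35 = 28$)
$l{\left(Q,V \right)} = \sqrt{28 + V}$ ($l{\left(Q,V \right)} = \sqrt{V + 28} = \sqrt{28 + V}$)
$U = \frac{21796}{27287} + \frac{2 \sqrt{22}}{27287}$ ($U = \frac{21796 + \sqrt{28 + 60}}{22610 + 4677} = \frac{21796 + \sqrt{88}}{27287} = \left(21796 + 2 \sqrt{22}\right) \frac{1}{27287} = \frac{21796}{27287} + \frac{2 \sqrt{22}}{27287} \approx 0.79911$)
$a = 20999$ ($a = 8594 + 12405 = 20999$)
$\frac{U}{-28651} + \frac{14843}{a} = \frac{\frac{21796}{27287} + \frac{2 \sqrt{22}}{27287}}{-28651} + \frac{14843}{20999} = \left(\frac{21796}{27287} + \frac{2 \sqrt{22}}{27287}\right) \left(- \frac{1}{28651}\right) + 14843 \cdot \frac{1}{20999} = \left(- \frac{21796}{781799837} - \frac{2 \sqrt{22}}{781799837}\right) + \frac{14843}{20999} = \frac{11603797286387}{16417014777163} - \frac{2 \sqrt{22}}{781799837}$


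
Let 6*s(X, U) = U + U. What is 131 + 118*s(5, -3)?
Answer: 13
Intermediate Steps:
s(X, U) = U/3 (s(X, U) = (U + U)/6 = (2*U)/6 = U/3)
131 + 118*s(5, -3) = 131 + 118*((⅓)*(-3)) = 131 + 118*(-1) = 131 - 118 = 13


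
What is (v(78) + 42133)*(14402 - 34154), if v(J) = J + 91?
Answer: -835549104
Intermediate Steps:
v(J) = 91 + J
(v(78) + 42133)*(14402 - 34154) = ((91 + 78) + 42133)*(14402 - 34154) = (169 + 42133)*(-19752) = 42302*(-19752) = -835549104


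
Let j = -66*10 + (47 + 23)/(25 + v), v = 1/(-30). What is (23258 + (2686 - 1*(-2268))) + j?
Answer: 2948364/107 ≈ 27555.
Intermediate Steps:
v = -1/30 ≈ -0.033333
j = -70320/107 (j = -66*10 + (47 + 23)/(25 - 1/30) = -660 + 70/(749/30) = -660 + 70*(30/749) = -660 + 300/107 = -70320/107 ≈ -657.20)
(23258 + (2686 - 1*(-2268))) + j = (23258 + (2686 - 1*(-2268))) - 70320/107 = (23258 + (2686 + 2268)) - 70320/107 = (23258 + 4954) - 70320/107 = 28212 - 70320/107 = 2948364/107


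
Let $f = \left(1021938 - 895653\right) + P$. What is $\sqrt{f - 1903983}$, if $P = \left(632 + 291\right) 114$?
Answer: $2 i \sqrt{418119} \approx 1293.2 i$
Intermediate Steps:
$P = 105222$ ($P = 923 \cdot 114 = 105222$)
$f = 231507$ ($f = \left(1021938 - 895653\right) + 105222 = 126285 + 105222 = 231507$)
$\sqrt{f - 1903983} = \sqrt{231507 - 1903983} = \sqrt{-1672476} = 2 i \sqrt{418119}$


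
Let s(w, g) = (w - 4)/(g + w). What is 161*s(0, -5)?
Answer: 644/5 ≈ 128.80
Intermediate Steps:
s(w, g) = (-4 + w)/(g + w)
161*s(0, -5) = 161*((-4 + 0)/(-5 + 0)) = 161*(-4/(-5)) = 161*(-⅕*(-4)) = 161*(⅘) = 644/5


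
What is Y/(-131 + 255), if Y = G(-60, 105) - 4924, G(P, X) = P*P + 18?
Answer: -653/62 ≈ -10.532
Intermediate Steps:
G(P, X) = 18 + P² (G(P, X) = P² + 18 = 18 + P²)
Y = -1306 (Y = (18 + (-60)²) - 4924 = (18 + 3600) - 4924 = 3618 - 4924 = -1306)
Y/(-131 + 255) = -1306/(-131 + 255) = -1306/124 = -1306*1/124 = -653/62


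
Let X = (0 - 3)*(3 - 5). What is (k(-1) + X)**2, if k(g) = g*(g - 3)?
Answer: 100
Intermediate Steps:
k(g) = g*(-3 + g)
X = 6 (X = -3*(-2) = 6)
(k(-1) + X)**2 = (-(-3 - 1) + 6)**2 = (-1*(-4) + 6)**2 = (4 + 6)**2 = 10**2 = 100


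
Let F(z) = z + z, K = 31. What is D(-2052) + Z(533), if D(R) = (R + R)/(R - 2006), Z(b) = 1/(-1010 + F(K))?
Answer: 1943267/1923492 ≈ 1.0103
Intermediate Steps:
F(z) = 2*z
Z(b) = -1/948 (Z(b) = 1/(-1010 + 2*31) = 1/(-1010 + 62) = 1/(-948) = -1/948)
D(R) = 2*R/(-2006 + R) (D(R) = (2*R)/(-2006 + R) = 2*R/(-2006 + R))
D(-2052) + Z(533) = 2*(-2052)/(-2006 - 2052) - 1/948 = 2*(-2052)/(-4058) - 1/948 = 2*(-2052)*(-1/4058) - 1/948 = 2052/2029 - 1/948 = 1943267/1923492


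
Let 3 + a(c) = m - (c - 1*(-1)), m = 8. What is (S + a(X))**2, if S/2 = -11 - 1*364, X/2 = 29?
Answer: 646416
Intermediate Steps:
X = 58 (X = 2*29 = 58)
S = -750 (S = 2*(-11 - 1*364) = 2*(-11 - 364) = 2*(-375) = -750)
a(c) = 4 - c (a(c) = -3 + (8 - (c - 1*(-1))) = -3 + (8 - (c + 1)) = -3 + (8 - (1 + c)) = -3 + (8 + (-1 - c)) = -3 + (7 - c) = 4 - c)
(S + a(X))**2 = (-750 + (4 - 1*58))**2 = (-750 + (4 - 58))**2 = (-750 - 54)**2 = (-804)**2 = 646416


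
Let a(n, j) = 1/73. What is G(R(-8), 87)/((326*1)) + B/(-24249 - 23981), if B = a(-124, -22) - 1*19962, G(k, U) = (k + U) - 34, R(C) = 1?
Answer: 9502543/16396822 ≈ 0.57954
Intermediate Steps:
a(n, j) = 1/73
G(k, U) = -34 + U + k (G(k, U) = (U + k) - 34 = -34 + U + k)
B = -1457225/73 (B = 1/73 - 1*19962 = 1/73 - 19962 = -1457225/73 ≈ -19962.)
G(R(-8), 87)/((326*1)) + B/(-24249 - 23981) = (-34 + 87 + 1)/((326*1)) - 1457225/(73*(-24249 - 23981)) = 54/326 - 1457225/73/(-48230) = 54*(1/326) - 1457225/73*(-1/48230) = 27/163 + 41635/100594 = 9502543/16396822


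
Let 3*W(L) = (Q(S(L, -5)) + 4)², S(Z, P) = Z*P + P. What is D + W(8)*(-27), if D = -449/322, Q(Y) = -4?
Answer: -449/322 ≈ -1.3944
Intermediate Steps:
S(Z, P) = P + P*Z (S(Z, P) = P*Z + P = P + P*Z)
D = -449/322 (D = -449*1/322 = -449/322 ≈ -1.3944)
W(L) = 0 (W(L) = (-4 + 4)²/3 = (⅓)*0² = (⅓)*0 = 0)
D + W(8)*(-27) = -449/322 + 0*(-27) = -449/322 + 0 = -449/322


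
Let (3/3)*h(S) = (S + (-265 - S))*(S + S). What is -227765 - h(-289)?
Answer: -380935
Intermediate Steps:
h(S) = -530*S (h(S) = (S + (-265 - S))*(S + S) = -530*S)
-227765 - h(-289) = -227765 - (-530)*(-289) = -227765 - 1*153170 = -227765 - 153170 = -380935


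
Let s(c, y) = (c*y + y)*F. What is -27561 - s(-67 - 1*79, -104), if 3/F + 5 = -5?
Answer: -23037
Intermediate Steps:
F = -3/10 (F = 3/(-5 - 5) = 3/(-10) = 3*(-⅒) = -3/10 ≈ -0.30000)
s(c, y) = -3*y/10 - 3*c*y/10 (s(c, y) = (c*y + y)*(-3/10) = (y + c*y)*(-3/10) = -3*y/10 - 3*c*y/10)
-27561 - s(-67 - 1*79, -104) = -27561 - (-3)*(-104)*(1 + (-67 - 1*79))/10 = -27561 - (-3)*(-104)*(1 + (-67 - 79))/10 = -27561 - (-3)*(-104)*(1 - 146)/10 = -27561 - (-3)*(-104)*(-145)/10 = -27561 - 1*(-4524) = -27561 + 4524 = -23037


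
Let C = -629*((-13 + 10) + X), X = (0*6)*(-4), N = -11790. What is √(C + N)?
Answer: I*√9903 ≈ 99.514*I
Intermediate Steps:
X = 0 (X = 0*(-4) = 0)
C = 1887 (C = -629*((-13 + 10) + 0) = -629*(-3 + 0) = -629*(-3) = 1887)
√(C + N) = √(1887 - 11790) = √(-9903) = I*√9903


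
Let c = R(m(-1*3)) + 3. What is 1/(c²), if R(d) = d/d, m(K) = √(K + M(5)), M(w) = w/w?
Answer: 1/16 ≈ 0.062500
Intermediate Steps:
M(w) = 1
m(K) = √(1 + K) (m(K) = √(K + 1) = √(1 + K))
R(d) = 1
c = 4 (c = 1 + 3 = 4)
1/(c²) = 1/(4²) = 1/16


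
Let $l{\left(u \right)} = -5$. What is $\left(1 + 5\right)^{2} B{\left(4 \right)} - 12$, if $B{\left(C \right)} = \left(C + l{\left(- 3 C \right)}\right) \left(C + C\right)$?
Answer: $-300$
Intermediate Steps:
$B{\left(C \right)} = 2 C \left(-5 + C\right)$ ($B{\left(C \right)} = \left(C - 5\right) \left(C + C\right) = \left(-5 + C\right) 2 C = 2 C \left(-5 + C\right)$)
$\left(1 + 5\right)^{2} B{\left(4 \right)} - 12 = \left(1 + 5\right)^{2} \cdot 2 \cdot 4 \left(-5 + 4\right) - 12 = 6^{2} \cdot 2 \cdot 4 \left(-1\right) - 12 = 36 \left(-8\right) - 12 = -288 - 12 = -300$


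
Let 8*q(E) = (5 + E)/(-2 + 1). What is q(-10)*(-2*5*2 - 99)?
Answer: -595/8 ≈ -74.375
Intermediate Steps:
q(E) = -5/8 - E/8 (q(E) = ((5 + E)/(-2 + 1))/8 = ((5 + E)/(-1))/8 = ((5 + E)*(-1))/8 = (-5 - E)/8 = -5/8 - E/8)
q(-10)*(-2*5*2 - 99) = (-5/8 - ⅛*(-10))*(-2*5*2 - 99) = (-5/8 + 5/4)*(-10*2 - 99) = 5*(-20 - 99)/8 = (5/8)*(-119) = -595/8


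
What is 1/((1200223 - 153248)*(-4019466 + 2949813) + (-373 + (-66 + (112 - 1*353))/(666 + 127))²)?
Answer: -628849/704247875780332859 ≈ -8.9294e-13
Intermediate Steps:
1/((1200223 - 153248)*(-4019466 + 2949813) + (-373 + (-66 + (112 - 1*353))/(666 + 127))²) = 1/(1046975*(-1069653) + (-373 + (-66 + (112 - 353))/793)²) = 1/(-1119899949675 + (-373 + (-66 - 241)*(1/793))²) = 1/(-1119899949675 + (-373 - 307*1/793)²) = 1/(-1119899949675 + (-373 - 307/793)²) = 1/(-1119899949675 + (-296096/793)²) = 1/(-1119899949675 + 87672841216/628849) = 1/(-704247875780332859/628849) = -628849/704247875780332859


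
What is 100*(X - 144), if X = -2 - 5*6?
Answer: -17600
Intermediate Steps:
X = -32 (X = -2 - 30 = -32)
100*(X - 144) = 100*(-32 - 144) = 100*(-176) = -17600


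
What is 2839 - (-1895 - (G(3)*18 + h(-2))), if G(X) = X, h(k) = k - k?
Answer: 4788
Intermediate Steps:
h(k) = 0
2839 - (-1895 - (G(3)*18 + h(-2))) = 2839 - (-1895 - (3*18 + 0)) = 2839 - (-1895 - (54 + 0)) = 2839 - (-1895 - 1*54) = 2839 - (-1895 - 54) = 2839 - 1*(-1949) = 2839 + 1949 = 4788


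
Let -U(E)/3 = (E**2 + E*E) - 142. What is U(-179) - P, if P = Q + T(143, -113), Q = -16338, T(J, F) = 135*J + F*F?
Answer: -207556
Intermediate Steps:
T(J, F) = F**2 + 135*J (T(J, F) = 135*J + F**2 = F**2 + 135*J)
P = 15736 (P = -16338 + ((-113)**2 + 135*143) = -16338 + (12769 + 19305) = -16338 + 32074 = 15736)
U(E) = 426 - 6*E**2 (U(E) = -3*((E**2 + E*E) - 142) = -3*((E**2 + E**2) - 142) = -3*(2*E**2 - 142) = -3*(-142 + 2*E**2) = 426 - 6*E**2)
U(-179) - P = (426 - 6*(-179)**2) - 1*15736 = (426 - 6*32041) - 15736 = (426 - 192246) - 15736 = -191820 - 15736 = -207556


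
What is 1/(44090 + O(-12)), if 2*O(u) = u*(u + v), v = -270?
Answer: 1/45782 ≈ 2.1843e-5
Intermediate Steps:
O(u) = u*(-270 + u)/2 (O(u) = (u*(u - 270))/2 = (u*(-270 + u))/2 = u*(-270 + u)/2)
1/(44090 + O(-12)) = 1/(44090 + (½)*(-12)*(-270 - 12)) = 1/(44090 + (½)*(-12)*(-282)) = 1/(44090 + 1692) = 1/45782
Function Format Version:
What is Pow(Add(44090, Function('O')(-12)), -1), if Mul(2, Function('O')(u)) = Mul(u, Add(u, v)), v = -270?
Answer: Rational(1, 45782) ≈ 2.1843e-5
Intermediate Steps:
Function('O')(u) = Mul(Rational(1, 2), u, Add(-270, u)) (Function('O')(u) = Mul(Rational(1, 2), Mul(u, Add(u, -270))) = Mul(Rational(1, 2), Mul(u, Add(-270, u))) = Mul(Rational(1, 2), u, Add(-270, u)))
Pow(Add(44090, Function('O')(-12)), -1) = Pow(Add(44090, Mul(Rational(1, 2), -12, Add(-270, -12))), -1) = Pow(Add(44090, Mul(Rational(1, 2), -12, -282)), -1) = Pow(Add(44090, 1692), -1) = Pow(45782, -1) = Rational(1, 45782)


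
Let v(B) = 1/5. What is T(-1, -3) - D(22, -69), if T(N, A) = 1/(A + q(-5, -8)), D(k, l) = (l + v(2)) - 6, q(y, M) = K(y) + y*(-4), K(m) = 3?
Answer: 1497/20 ≈ 74.850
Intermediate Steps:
v(B) = ⅕
q(y, M) = 3 - 4*y (q(y, M) = 3 + y*(-4) = 3 - 4*y)
D(k, l) = -29/5 + l (D(k, l) = (l + ⅕) - 6 = (⅕ + l) - 6 = -29/5 + l)
T(N, A) = 1/(23 + A) (T(N, A) = 1/(A + (3 - 4*(-5))) = 1/(A + (3 + 20)) = 1/(A + 23) = 1/(23 + A))
T(-1, -3) - D(22, -69) = 1/(23 - 3) - (-29/5 - 69) = 1/20 - 1*(-374/5) = 1/20 + 374/5 = 1497/20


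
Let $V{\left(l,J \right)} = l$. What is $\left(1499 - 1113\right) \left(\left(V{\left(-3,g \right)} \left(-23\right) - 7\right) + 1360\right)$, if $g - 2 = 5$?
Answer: $548892$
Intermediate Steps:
$g = 7$ ($g = 2 + 5 = 7$)
$\left(1499 - 1113\right) \left(\left(V{\left(-3,g \right)} \left(-23\right) - 7\right) + 1360\right) = \left(1499 - 1113\right) \left(\left(\left(-3\right) \left(-23\right) - 7\right) + 1360\right) = 386 \left(\left(69 - 7\right) + 1360\right) = 386 \left(62 + 1360\right) = 386 \cdot 1422 = 548892$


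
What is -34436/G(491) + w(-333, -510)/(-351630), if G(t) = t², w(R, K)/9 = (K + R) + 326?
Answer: -1220775643/9419034670 ≈ -0.12961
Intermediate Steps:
w(R, K) = 2934 + 9*K + 9*R (w(R, K) = 9*((K + R) + 326) = 9*(326 + K + R) = 2934 + 9*K + 9*R)
-34436/G(491) + w(-333, -510)/(-351630) = -34436/(491²) + (2934 + 9*(-510) + 9*(-333))/(-351630) = -34436/241081 + (2934 - 4590 - 2997)*(-1/351630) = -34436*1/241081 - 4653*(-1/351630) = -34436/241081 + 517/39070 = -1220775643/9419034670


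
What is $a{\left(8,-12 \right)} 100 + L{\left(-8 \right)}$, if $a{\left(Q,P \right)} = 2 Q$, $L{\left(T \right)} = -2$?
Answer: $1598$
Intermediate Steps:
$a{\left(8,-12 \right)} 100 + L{\left(-8 \right)} = 2 \cdot 8 \cdot 100 - 2 = 16 \cdot 100 - 2 = 1600 - 2 = 1598$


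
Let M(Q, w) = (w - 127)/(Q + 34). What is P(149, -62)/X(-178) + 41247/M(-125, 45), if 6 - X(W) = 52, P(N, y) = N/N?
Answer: 43164965/943 ≈ 45774.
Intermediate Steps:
M(Q, w) = (-127 + w)/(34 + Q)
P(N, y) = 1
X(W) = -46 (X(W) = 6 - 1*52 = 6 - 52 = -46)
P(149, -62)/X(-178) + 41247/M(-125, 45) = 1/(-46) + 41247/(((-127 + 45)/(34 - 125))) = 1*(-1/46) + 41247/((-82/(-91))) = -1/46 + 41247/((-1/91*(-82))) = -1/46 + 41247/(82/91) = -1/46 + 41247*(91/82) = -1/46 + 3753477/82 = 43164965/943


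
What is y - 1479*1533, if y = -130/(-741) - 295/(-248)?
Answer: -32050632457/14136 ≈ -2.2673e+6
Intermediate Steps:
y = 19295/14136 (y = -130*(-1/741) - 295*(-1/248) = 10/57 + 295/248 = 19295/14136 ≈ 1.3650)
y - 1479*1533 = 19295/14136 - 1479*1533 = 19295/14136 - 2267307 = -32050632457/14136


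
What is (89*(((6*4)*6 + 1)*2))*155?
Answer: 4000550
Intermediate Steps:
(89*(((6*4)*6 + 1)*2))*155 = (89*((24*6 + 1)*2))*155 = (89*((144 + 1)*2))*155 = (89*(145*2))*155 = (89*290)*155 = 25810*155 = 4000550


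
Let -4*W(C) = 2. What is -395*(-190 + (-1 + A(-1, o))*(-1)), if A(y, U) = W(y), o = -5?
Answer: 148915/2 ≈ 74458.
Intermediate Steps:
W(C) = -½ (W(C) = -¼*2 = -½)
A(y, U) = -½
-395*(-190 + (-1 + A(-1, o))*(-1)) = -395*(-190 + (-1 - ½)*(-1)) = -395*(-190 - 3/2*(-1)) = -395*(-190 + 3/2) = -395*(-377/2) = 148915/2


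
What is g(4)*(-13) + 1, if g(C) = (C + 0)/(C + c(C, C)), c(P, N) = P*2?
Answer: -10/3 ≈ -3.3333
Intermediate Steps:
c(P, N) = 2*P
g(C) = 1/3 (g(C) = (C + 0)/(C + 2*C) = C/((3*C)) = C*(1/(3*C)) = 1/3)
g(4)*(-13) + 1 = (1/3)*(-13) + 1 = -13/3 + 1 = -10/3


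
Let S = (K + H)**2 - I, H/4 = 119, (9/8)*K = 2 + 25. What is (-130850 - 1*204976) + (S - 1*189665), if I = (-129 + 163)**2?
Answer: -276647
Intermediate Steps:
K = 24 (K = 8*(2 + 25)/9 = (8/9)*27 = 24)
I = 1156 (I = 34**2 = 1156)
H = 476 (H = 4*119 = 476)
S = 248844 (S = (24 + 476)**2 - 1*1156 = 500**2 - 1156 = 250000 - 1156 = 248844)
(-130850 - 1*204976) + (S - 1*189665) = (-130850 - 1*204976) + (248844 - 1*189665) = (-130850 - 204976) + (248844 - 189665) = -335826 + 59179 = -276647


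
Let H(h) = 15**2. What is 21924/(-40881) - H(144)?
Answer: -3073383/13627 ≈ -225.54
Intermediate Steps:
H(h) = 225
21924/(-40881) - H(144) = 21924/(-40881) - 1*225 = 21924*(-1/40881) - 225 = -7308/13627 - 225 = -3073383/13627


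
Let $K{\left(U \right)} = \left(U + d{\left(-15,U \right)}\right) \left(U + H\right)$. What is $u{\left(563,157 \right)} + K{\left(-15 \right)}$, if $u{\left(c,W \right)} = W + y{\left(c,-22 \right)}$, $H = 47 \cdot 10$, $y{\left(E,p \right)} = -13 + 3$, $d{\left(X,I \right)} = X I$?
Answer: $95697$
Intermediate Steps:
$d{\left(X,I \right)} = I X$
$y{\left(E,p \right)} = -10$
$H = 470$
$K{\left(U \right)} = - 14 U \left(470 + U\right)$ ($K{\left(U \right)} = \left(U + U \left(-15\right)\right) \left(U + 470\right) = \left(U - 15 U\right) \left(470 + U\right) = - 14 U \left(470 + U\right)$)
$u{\left(c,W \right)} = -10 + W$ ($u{\left(c,W \right)} = W - 10 = -10 + W$)
$u{\left(563,157 \right)} + K{\left(-15 \right)} = \left(-10 + 157\right) + 14 \left(-15\right) \left(-470 - -15\right) = 147 + 14 \left(-15\right) \left(-470 + 15\right) = 147 + 14 \left(-15\right) \left(-455\right) = 147 + 95550 = 95697$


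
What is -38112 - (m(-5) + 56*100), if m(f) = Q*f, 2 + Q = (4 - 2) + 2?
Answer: -43702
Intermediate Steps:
Q = 2 (Q = -2 + ((4 - 2) + 2) = -2 + (2 + 2) = -2 + 4 = 2)
m(f) = 2*f
-38112 - (m(-5) + 56*100) = -38112 - (2*(-5) + 56*100) = -38112 - (-10 + 5600) = -38112 - 1*5590 = -38112 - 5590 = -43702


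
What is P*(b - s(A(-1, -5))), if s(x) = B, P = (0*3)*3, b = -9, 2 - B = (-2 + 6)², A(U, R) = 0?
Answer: 0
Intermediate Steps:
B = -14 (B = 2 - (-2 + 6)² = 2 - 1*4² = 2 - 1*16 = 2 - 16 = -14)
P = 0 (P = 0*3 = 0)
s(x) = -14
P*(b - s(A(-1, -5))) = 0*(-9 - 1*(-14)) = 0*(-9 + 14) = 0*5 = 0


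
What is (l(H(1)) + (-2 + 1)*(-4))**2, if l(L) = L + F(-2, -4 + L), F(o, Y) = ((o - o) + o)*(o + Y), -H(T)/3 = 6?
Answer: 1156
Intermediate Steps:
H(T) = -18 (H(T) = -3*6 = -18)
F(o, Y) = o*(Y + o) (F(o, Y) = (0 + o)*(Y + o) = o*(Y + o))
l(L) = 12 - L (l(L) = L - 2*((-4 + L) - 2) = L - 2*(-6 + L) = L + (12 - 2*L) = 12 - L)
(l(H(1)) + (-2 + 1)*(-4))**2 = ((12 - 1*(-18)) + (-2 + 1)*(-4))**2 = ((12 + 18) - 1*(-4))**2 = (30 + 4)**2 = 34**2 = 1156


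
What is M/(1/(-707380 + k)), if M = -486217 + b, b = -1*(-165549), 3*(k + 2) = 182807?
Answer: 621883958452/3 ≈ 2.0729e+11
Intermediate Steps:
k = 182801/3 (k = -2 + (1/3)*182807 = -2 + 182807/3 = 182801/3 ≈ 60934.)
b = 165549
M = -320668 (M = -486217 + 165549 = -320668)
M/(1/(-707380 + k)) = -320668/(1/(-707380 + 182801/3)) = -320668/(1/(-1939339/3)) = -320668/(-3/1939339) = -320668*(-1939339/3) = 621883958452/3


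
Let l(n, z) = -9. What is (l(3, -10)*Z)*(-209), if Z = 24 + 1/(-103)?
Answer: 4647951/103 ≈ 45126.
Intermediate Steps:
Z = 2471/103 (Z = 24 - 1/103 = 2471/103 ≈ 23.990)
(l(3, -10)*Z)*(-209) = -9*2471/103*(-209) = -22239/103*(-209) = 4647951/103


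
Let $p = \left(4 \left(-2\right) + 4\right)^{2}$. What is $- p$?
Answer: $-16$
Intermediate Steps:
$p = 16$ ($p = \left(-8 + 4\right)^{2} = \left(-4\right)^{2} = 16$)
$- p = \left(-1\right) 16 = -16$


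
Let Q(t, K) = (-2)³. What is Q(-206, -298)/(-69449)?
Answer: 8/69449 ≈ 0.00011519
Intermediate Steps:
Q(t, K) = -8
Q(-206, -298)/(-69449) = -8/(-69449) = -8*(-1/69449) = 8/69449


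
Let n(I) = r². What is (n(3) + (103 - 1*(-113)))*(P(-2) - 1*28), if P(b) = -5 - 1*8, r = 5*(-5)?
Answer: -34481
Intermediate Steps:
r = -25
P(b) = -13 (P(b) = -5 - 8 = -13)
n(I) = 625 (n(I) = (-25)² = 625)
(n(3) + (103 - 1*(-113)))*(P(-2) - 1*28) = (625 + (103 - 1*(-113)))*(-13 - 1*28) = (625 + (103 + 113))*(-13 - 28) = (625 + 216)*(-41) = 841*(-41) = -34481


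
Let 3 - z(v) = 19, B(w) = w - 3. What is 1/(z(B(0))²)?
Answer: 1/256 ≈ 0.0039063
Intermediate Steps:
B(w) = -3 + w
z(v) = -16 (z(v) = 3 - 1*19 = 3 - 19 = -16)
1/(z(B(0))²) = 1/((-16)²) = 1/256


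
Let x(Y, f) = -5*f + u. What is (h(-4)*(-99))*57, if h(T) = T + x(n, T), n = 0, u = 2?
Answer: -101574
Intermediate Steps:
x(Y, f) = 2 - 5*f (x(Y, f) = -5*f + 2 = 2 - 5*f)
h(T) = 2 - 4*T (h(T) = T + (2 - 5*T) = 2 - 4*T)
(h(-4)*(-99))*57 = ((2 - 4*(-4))*(-99))*57 = ((2 + 16)*(-99))*57 = (18*(-99))*57 = -1782*57 = -101574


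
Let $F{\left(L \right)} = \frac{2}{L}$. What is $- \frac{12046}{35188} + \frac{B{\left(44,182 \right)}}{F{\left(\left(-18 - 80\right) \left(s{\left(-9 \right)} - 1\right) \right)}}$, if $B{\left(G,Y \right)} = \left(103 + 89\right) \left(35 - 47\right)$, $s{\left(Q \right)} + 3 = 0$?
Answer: $- \frac{418167101}{926} \approx -4.5158 \cdot 10^{5}$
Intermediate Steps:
$s{\left(Q \right)} = -3$ ($s{\left(Q \right)} = -3 + 0 = -3$)
$B{\left(G,Y \right)} = -2304$ ($B{\left(G,Y \right)} = 192 \left(-12\right) = -2304$)
$- \frac{12046}{35188} + \frac{B{\left(44,182 \right)}}{F{\left(\left(-18 - 80\right) \left(s{\left(-9 \right)} - 1\right) \right)}} = - \frac{12046}{35188} - \frac{2304}{2 \frac{1}{\left(-18 - 80\right) \left(-3 - 1\right)}} = \left(-12046\right) \frac{1}{35188} - \frac{2304}{2 \frac{1}{\left(-98\right) \left(-4\right)}} = - \frac{317}{926} - \frac{2304}{2 \cdot \frac{1}{392}} = - \frac{317}{926} - 2304 \frac{1}{\frac{1}{196}} = - \frac{317}{926} - 451584 = - \frac{418167101}{926}$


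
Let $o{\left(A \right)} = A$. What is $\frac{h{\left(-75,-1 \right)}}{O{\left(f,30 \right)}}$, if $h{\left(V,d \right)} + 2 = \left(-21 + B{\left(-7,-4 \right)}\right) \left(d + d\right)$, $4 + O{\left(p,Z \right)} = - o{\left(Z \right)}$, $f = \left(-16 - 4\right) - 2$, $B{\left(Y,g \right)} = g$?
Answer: $- \frac{24}{17} \approx -1.4118$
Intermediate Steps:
$f = -22$ ($f = -20 - 2 = -22$)
$O{\left(p,Z \right)} = -4 - Z$
$h{\left(V,d \right)} = -2 - 50 d$ ($h{\left(V,d \right)} = -2 + \left(-21 - 4\right) \left(d + d\right) = -2 - 25 \cdot 2 d = -2 - 50 d$)
$\frac{h{\left(-75,-1 \right)}}{O{\left(f,30 \right)}} = \frac{-2 - -50}{-4 - 30} = \frac{-2 + 50}{-4 - 30} = \frac{48}{-34} = 48 \left(- \frac{1}{34}\right) = - \frac{24}{17}$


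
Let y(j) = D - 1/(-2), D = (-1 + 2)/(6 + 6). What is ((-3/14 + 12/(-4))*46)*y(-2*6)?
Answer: -345/4 ≈ -86.250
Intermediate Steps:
D = 1/12 ≈ 0.083333
y(j) = 7/12 (y(j) = 1/12 - 1/(-2) = 1/12 - 1*(-½) = 1/12 + ½ = 7/12)
((-3/14 + 12/(-4))*46)*y(-2*6) = ((-3/14 + 12/(-4))*46)*(7/12) = ((-3*1/14 + 12*(-¼))*46)*(7/12) = ((-3/14 - 3)*46)*(7/12) = -45/14*46*(7/12) = -1035/7*7/12 = -345/4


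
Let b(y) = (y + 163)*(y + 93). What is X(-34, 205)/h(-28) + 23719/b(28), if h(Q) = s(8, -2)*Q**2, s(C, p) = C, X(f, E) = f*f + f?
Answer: 87348055/72476096 ≈ 1.2052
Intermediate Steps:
b(y) = (93 + y)*(163 + y) (b(y) = (163 + y)*(93 + y) = (93 + y)*(163 + y))
X(f, E) = f + f**2 (X(f, E) = f**2 + f = f + f**2)
h(Q) = 8*Q**2
X(-34, 205)/h(-28) + 23719/b(28) = (-34*(1 - 34))/((8*(-28)**2)) + 23719/(15159 + 28**2 + 256*28) = (-34*(-33))/((8*784)) + 23719/(15159 + 784 + 7168) = 1122/6272 + 23719/23111 = 1122*(1/6272) + 23719*(1/23111) = 561/3136 + 23719/23111 = 87348055/72476096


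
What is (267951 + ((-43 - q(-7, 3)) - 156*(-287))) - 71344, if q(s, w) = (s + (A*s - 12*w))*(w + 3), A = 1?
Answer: 241636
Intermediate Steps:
q(s, w) = (3 + w)*(-12*w + 2*s) (q(s, w) = (s + (1*s - 12*w))*(w + 3) = (s + (s - 12*w))*(3 + w) = (-12*w + 2*s)*(3 + w) = (3 + w)*(-12*w + 2*s))
(267951 + ((-43 - q(-7, 3)) - 156*(-287))) - 71344 = (267951 + ((-43 - (-36*3 - 12*3² + 6*(-7) + 2*(-7)*3)) - 156*(-287))) - 71344 = (267951 + ((-43 - (-108 - 12*9 - 42 - 42)) + 44772)) - 71344 = (267951 + ((-43 - (-108 - 108 - 42 - 42)) + 44772)) - 71344 = (267951 + ((-43 - 1*(-300)) + 44772)) - 71344 = (267951 + ((-43 + 300) + 44772)) - 71344 = (267951 + (257 + 44772)) - 71344 = (267951 + 45029) - 71344 = 312980 - 71344 = 241636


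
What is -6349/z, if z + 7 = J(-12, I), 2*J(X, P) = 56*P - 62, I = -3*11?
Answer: 6349/962 ≈ 6.5998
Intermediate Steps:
I = -33
J(X, P) = -31 + 28*P (J(X, P) = (56*P - 62)/2 = (-62 + 56*P)/2 = -31 + 28*P)
z = -962 (z = -7 + (-31 + 28*(-33)) = -7 + (-31 - 924) = -7 - 955 = -962)
-6349/z = -6349/(-962) = -6349*(-1/962) = 6349/962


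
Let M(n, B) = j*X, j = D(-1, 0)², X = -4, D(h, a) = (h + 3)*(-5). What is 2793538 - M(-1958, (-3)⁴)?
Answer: 2793938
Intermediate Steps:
D(h, a) = -15 - 5*h (D(h, a) = (3 + h)*(-5) = -15 - 5*h)
j = 100 (j = (-15 - 5*(-1))² = (-15 + 5)² = (-10)² = 100)
M(n, B) = -400 (M(n, B) = 100*(-4) = -400)
2793538 - M(-1958, (-3)⁴) = 2793538 - 1*(-400) = 2793538 + 400 = 2793938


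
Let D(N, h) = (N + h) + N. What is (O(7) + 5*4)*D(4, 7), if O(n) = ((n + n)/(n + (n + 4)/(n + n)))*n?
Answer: 53280/109 ≈ 488.81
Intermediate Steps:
D(N, h) = h + 2*N
O(n) = 2*n²/(n + (4 + n)/(2*n)) (O(n) = ((2*n)/(n + (4 + n)/((2*n))))*n = ((2*n)/(n + (4 + n)*(1/(2*n))))*n = ((2*n)/(n + (4 + n)/(2*n)))*n = (2*n/(n + (4 + n)/(2*n)))*n = 2*n²/(n + (4 + n)/(2*n)))
(O(7) + 5*4)*D(4, 7) = (4*7³/(4 + 7 + 2*7²) + 5*4)*(7 + 2*4) = (4*343/(4 + 7 + 2*49) + 20)*(7 + 8) = (4*343/(4 + 7 + 98) + 20)*15 = (4*343/109 + 20)*15 = (4*343*(1/109) + 20)*15 = (1372/109 + 20)*15 = (3552/109)*15 = 53280/109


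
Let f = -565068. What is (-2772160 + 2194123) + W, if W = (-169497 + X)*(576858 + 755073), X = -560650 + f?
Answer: -1725137588202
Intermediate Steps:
X = -1125718 (X = -560650 - 565068 = -1125718)
W = -1725137010165 (W = (-169497 - 1125718)*(576858 + 755073) = -1295215*1331931 = -1725137010165)
(-2772160 + 2194123) + W = (-2772160 + 2194123) - 1725137010165 = -578037 - 1725137010165 = -1725137588202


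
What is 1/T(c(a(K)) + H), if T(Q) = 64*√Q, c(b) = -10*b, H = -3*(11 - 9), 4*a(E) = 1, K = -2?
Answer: -I*√34/1088 ≈ -0.0053593*I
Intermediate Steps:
a(E) = ¼ (a(E) = (¼)*1 = ¼)
H = -6 (H = -3*2 = -6)
1/T(c(a(K)) + H) = 1/(64*√(-10*¼ - 6)) = 1/(64*√(-5/2 - 6)) = 1/(64*√(-17/2)) = 1/(64*(I*√34/2)) = 1/(32*I*√34) = -I*√34/1088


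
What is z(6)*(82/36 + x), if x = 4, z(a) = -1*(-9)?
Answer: 113/2 ≈ 56.500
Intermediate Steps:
z(a) = 9
z(6)*(82/36 + x) = 9*(82/36 + 4) = 9*(82*(1/36) + 4) = 9*(41/18 + 4) = 9*(113/18) = 113/2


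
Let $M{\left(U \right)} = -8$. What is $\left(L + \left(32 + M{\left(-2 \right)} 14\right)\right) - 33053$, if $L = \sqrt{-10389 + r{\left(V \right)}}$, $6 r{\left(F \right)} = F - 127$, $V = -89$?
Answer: $-33133 + 5 i \sqrt{417} \approx -33133.0 + 102.1 i$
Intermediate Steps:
$r{\left(F \right)} = - \frac{127}{6} + \frac{F}{6}$ ($r{\left(F \right)} = \frac{F - 127}{6} = \frac{-127 + F}{6} = - \frac{127}{6} + \frac{F}{6}$)
$L = 5 i \sqrt{417}$ ($L = \sqrt{-10389 + \left(- \frac{127}{6} + \frac{1}{6} \left(-89\right)\right)} = \sqrt{-10389 - 36} = \sqrt{-10425} = 5 i \sqrt{417} \approx 102.1 i$)
$\left(L + \left(32 + M{\left(-2 \right)} 14\right)\right) - 33053 = \left(5 i \sqrt{417} + \left(32 - 112\right)\right) - 33053 = \left(5 i \sqrt{417} - 80\right) - 33053 = \left(-80 + 5 i \sqrt{417}\right) - 33053 = -33133 + 5 i \sqrt{417}$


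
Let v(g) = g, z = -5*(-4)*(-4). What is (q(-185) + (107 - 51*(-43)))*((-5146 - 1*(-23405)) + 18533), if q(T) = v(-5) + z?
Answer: 81494280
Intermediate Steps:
z = -80 (z = 20*(-4) = -80)
q(T) = -85 (q(T) = -5 - 80 = -85)
(q(-185) + (107 - 51*(-43)))*((-5146 - 1*(-23405)) + 18533) = (-85 + (107 - 51*(-43)))*((-5146 - 1*(-23405)) + 18533) = (-85 + (107 + 2193))*((-5146 + 23405) + 18533) = (-85 + 2300)*(18259 + 18533) = 2215*36792 = 81494280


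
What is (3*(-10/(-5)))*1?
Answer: 6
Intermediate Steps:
(3*(-10/(-5)))*1 = (3*(-10*(-⅕)))*1 = (3*2)*1 = 6*1 = 6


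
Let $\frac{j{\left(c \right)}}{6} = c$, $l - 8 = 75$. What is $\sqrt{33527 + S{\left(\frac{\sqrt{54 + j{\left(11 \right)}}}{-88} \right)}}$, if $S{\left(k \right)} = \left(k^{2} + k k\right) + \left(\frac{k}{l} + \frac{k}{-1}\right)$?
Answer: $\frac{\sqrt{111788374787 + 74866 \sqrt{30}}}{1826} \approx 183.1$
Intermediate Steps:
$l = 83$ ($l = 8 + 75 = 83$)
$j{\left(c \right)} = 6 c$
$S{\left(k \right)} = 2 k^{2} - \frac{82 k}{83}$ ($S{\left(k \right)} = \left(k^{2} + k k\right) + \left(\frac{k}{83} + \frac{k}{-1}\right) = \left(k^{2} + k^{2}\right) + \left(k \frac{1}{83} + k \left(-1\right)\right) = 2 k^{2} + \left(\frac{k}{83} - k\right) = 2 k^{2} - \frac{82 k}{83}$)
$\sqrt{33527 + S{\left(\frac{\sqrt{54 + j{\left(11 \right)}}}{-88} \right)}} = \sqrt{33527 + \frac{2 \frac{\sqrt{54 + 6 \cdot 11}}{-88} \left(-41 + 83 \frac{\sqrt{54 + 6 \cdot 11}}{-88}\right)}{83}} = \sqrt{33527 + \frac{2 \sqrt{54 + 66} \left(- \frac{1}{88}\right) \left(-41 + 83 \sqrt{54 + 66} \left(- \frac{1}{88}\right)\right)}{83}} = \sqrt{33527 + \frac{2 \sqrt{120} \left(- \frac{1}{88}\right) \left(-41 + 83 \sqrt{120} \left(- \frac{1}{88}\right)\right)}{83}} = \sqrt{33527 + \frac{2 \cdot 2 \sqrt{30} \left(- \frac{1}{88}\right) \left(-41 + 83 \cdot 2 \sqrt{30} \left(- \frac{1}{88}\right)\right)}{83}} = \sqrt{33527 + \frac{2 \left(- \frac{\sqrt{30}}{44}\right) \left(-41 + 83 \left(- \frac{\sqrt{30}}{44}\right)\right)}{83}} = \sqrt{33527 + \frac{2 \left(- \frac{\sqrt{30}}{44}\right) \left(-41 - \frac{83 \sqrt{30}}{44}\right)}{83}} = \sqrt{33527 - \frac{\sqrt{30} \left(-41 - \frac{83 \sqrt{30}}{44}\right)}{1826}}$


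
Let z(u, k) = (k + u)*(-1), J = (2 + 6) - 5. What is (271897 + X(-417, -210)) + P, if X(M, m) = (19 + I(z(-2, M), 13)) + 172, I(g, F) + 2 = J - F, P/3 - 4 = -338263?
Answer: -742701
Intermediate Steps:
P = -1014777 (P = 12 + 3*(-338263) = 12 - 1014789 = -1014777)
J = 3 (J = 8 - 5 = 3)
z(u, k) = -k - u
I(g, F) = 1 - F (I(g, F) = -2 + (3 - F) = 1 - F)
X(M, m) = 179 (X(M, m) = (19 + (1 - 1*13)) + 172 = (19 + (1 - 13)) + 172 = (19 - 12) + 172 = 7 + 172 = 179)
(271897 + X(-417, -210)) + P = (271897 + 179) - 1014777 = 272076 - 1014777 = -742701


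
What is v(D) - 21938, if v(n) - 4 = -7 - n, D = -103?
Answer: -21838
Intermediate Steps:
v(n) = -3 - n (v(n) = 4 + (-7 - n) = -3 - n)
v(D) - 21938 = (-3 - 1*(-103)) - 21938 = (-3 + 103) - 21938 = 100 - 21938 = -21838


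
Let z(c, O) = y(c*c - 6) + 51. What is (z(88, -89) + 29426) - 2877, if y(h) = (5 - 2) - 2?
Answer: 26601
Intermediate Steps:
y(h) = 1 (y(h) = 3 - 2 = 1)
z(c, O) = 52 (z(c, O) = 1 + 51 = 52)
(z(88, -89) + 29426) - 2877 = (52 + 29426) - 2877 = 29478 - 2877 = 26601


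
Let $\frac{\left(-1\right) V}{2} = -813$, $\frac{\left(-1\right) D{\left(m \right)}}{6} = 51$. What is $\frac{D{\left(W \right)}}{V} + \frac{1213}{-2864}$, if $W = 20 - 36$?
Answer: $- \frac{474787}{776144} \approx -0.61173$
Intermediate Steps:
$W = -16$ ($W = 20 - 36 = -16$)
$D{\left(m \right)} = -306$ ($D{\left(m \right)} = \left(-6\right) 51 = -306$)
$V = 1626$ ($V = \left(-2\right) \left(-813\right) = 1626$)
$\frac{D{\left(W \right)}}{V} + \frac{1213}{-2864} = - \frac{306}{1626} + \frac{1213}{-2864} = \left(-306\right) \frac{1}{1626} + 1213 \left(- \frac{1}{2864}\right) = - \frac{51}{271} - \frac{1213}{2864} = - \frac{474787}{776144}$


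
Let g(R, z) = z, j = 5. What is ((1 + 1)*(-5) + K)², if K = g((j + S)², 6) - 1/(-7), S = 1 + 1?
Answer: 729/49 ≈ 14.878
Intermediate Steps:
S = 2
K = 43/7 (K = 6 - 1/(-7) = 6 - 1*(-⅐) = 6 + ⅐ = 43/7 ≈ 6.1429)
((1 + 1)*(-5) + K)² = ((1 + 1)*(-5) + 43/7)² = (2*(-5) + 43/7)² = (-10 + 43/7)² = (-27/7)² = 729/49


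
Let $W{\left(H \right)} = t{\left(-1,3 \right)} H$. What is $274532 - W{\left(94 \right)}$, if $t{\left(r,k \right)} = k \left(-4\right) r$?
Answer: $273404$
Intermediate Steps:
$t{\left(r,k \right)} = - 4 k r$
$W{\left(H \right)} = 12 H$ ($W{\left(H \right)} = \left(-4\right) 3 \left(-1\right) H = 12 H$)
$274532 - W{\left(94 \right)} = 274532 - 12 \cdot 94 = 274532 - 1128 = 273404$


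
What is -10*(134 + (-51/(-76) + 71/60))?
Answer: -77437/57 ≈ -1358.5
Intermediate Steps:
-10*(134 + (-51/(-76) + 71/60)) = -10*(134 + (-51*(-1/76) + 71*(1/60))) = -10*(134 + (51/76 + 71/60)) = -10*(134 + 1057/570) = -10*77437/570 = -77437/57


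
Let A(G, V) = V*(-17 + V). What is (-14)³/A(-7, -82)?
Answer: -1372/4059 ≈ -0.33801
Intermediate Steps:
(-14)³/A(-7, -82) = (-14)³/((-82*(-17 - 82))) = -2744/((-82*(-99))) = -2744/8118 = -2744*1/8118 = -1372/4059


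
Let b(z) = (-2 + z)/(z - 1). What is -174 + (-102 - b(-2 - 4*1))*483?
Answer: -49992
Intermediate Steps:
b(z) = (-2 + z)/(-1 + z)
-174 + (-102 - b(-2 - 4*1))*483 = -174 + (-102 - (-2 + (-2 - 4*1))/(-1 + (-2 - 4*1)))*483 = -174 + (-102 - (-2 + (-2 - 4))/(-1 + (-2 - 4)))*483 = -174 + (-102 - (-2 - 6)/(-1 - 6))*483 = -174 + (-102 - (-8)/(-7))*483 = -174 + (-102 - (-1)*(-8)/7)*483 = -174 + (-102 - 1*8/7)*483 = -174 + (-102 - 8/7)*483 = -174 - 722/7*483 = -174 - 49818 = -49992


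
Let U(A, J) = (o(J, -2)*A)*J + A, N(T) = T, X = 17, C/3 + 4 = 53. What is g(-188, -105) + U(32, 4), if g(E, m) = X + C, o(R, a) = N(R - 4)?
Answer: 196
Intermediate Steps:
C = 147 (C = -12 + 3*53 = -12 + 159 = 147)
o(R, a) = -4 + R (o(R, a) = R - 4 = -4 + R)
g(E, m) = 164 (g(E, m) = 17 + 147 = 164)
U(A, J) = A + A*J*(-4 + J) (U(A, J) = ((-4 + J)*A)*J + A = (A*(-4 + J))*J + A = A*J*(-4 + J) + A = A + A*J*(-4 + J))
g(-188, -105) + U(32, 4) = 164 + 32*(1 + 4*(-4 + 4)) = 164 + 32*(1 + 4*0) = 164 + 32*(1 + 0) = 164 + 32*1 = 164 + 32 = 196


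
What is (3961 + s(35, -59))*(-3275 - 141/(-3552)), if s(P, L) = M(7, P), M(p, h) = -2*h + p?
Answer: -7557350797/592 ≈ -1.2766e+7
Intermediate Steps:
M(p, h) = p - 2*h
s(P, L) = 7 - 2*P
(3961 + s(35, -59))*(-3275 - 141/(-3552)) = (3961 + (7 - 2*35))*(-3275 - 141/(-3552)) = (3961 + (7 - 70))*(-3275 - 141*(-1/3552)) = (3961 - 63)*(-3275 + 47/1184) = 3898*(-3877553/1184) = -7557350797/592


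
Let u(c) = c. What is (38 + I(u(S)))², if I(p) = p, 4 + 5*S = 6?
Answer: 36864/25 ≈ 1474.6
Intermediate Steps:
S = ⅖ (S = -⅘ + (⅕)*6 = -⅘ + 6/5 = ⅖ ≈ 0.40000)
(38 + I(u(S)))² = (38 + ⅖)² = (192/5)² = 36864/25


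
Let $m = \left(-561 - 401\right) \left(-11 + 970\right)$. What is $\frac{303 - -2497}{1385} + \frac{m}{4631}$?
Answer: $- \frac{252955206}{1282787} \approx -197.19$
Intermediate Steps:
$m = -922558$ ($m = \left(-962\right) 959 = -922558$)
$\frac{303 - -2497}{1385} + \frac{m}{4631} = \frac{303 - -2497}{1385} - \frac{922558}{4631} = \left(303 + 2497\right) \frac{1}{1385} - \frac{922558}{4631} = 2800 \cdot \frac{1}{1385} - \frac{922558}{4631} = \frac{560}{277} - \frac{922558}{4631} = - \frac{252955206}{1282787}$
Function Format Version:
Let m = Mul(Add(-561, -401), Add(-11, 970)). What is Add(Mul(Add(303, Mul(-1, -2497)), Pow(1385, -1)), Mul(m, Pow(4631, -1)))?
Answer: Rational(-252955206, 1282787) ≈ -197.19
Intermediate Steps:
m = -922558 (m = Mul(-962, 959) = -922558)
Add(Mul(Add(303, Mul(-1, -2497)), Pow(1385, -1)), Mul(m, Pow(4631, -1))) = Add(Mul(Add(303, Mul(-1, -2497)), Pow(1385, -1)), Mul(-922558, Pow(4631, -1))) = Add(Mul(Add(303, 2497), Rational(1, 1385)), Mul(-922558, Rational(1, 4631))) = Add(Mul(2800, Rational(1, 1385)), Rational(-922558, 4631)) = Add(Rational(560, 277), Rational(-922558, 4631)) = Rational(-252955206, 1282787)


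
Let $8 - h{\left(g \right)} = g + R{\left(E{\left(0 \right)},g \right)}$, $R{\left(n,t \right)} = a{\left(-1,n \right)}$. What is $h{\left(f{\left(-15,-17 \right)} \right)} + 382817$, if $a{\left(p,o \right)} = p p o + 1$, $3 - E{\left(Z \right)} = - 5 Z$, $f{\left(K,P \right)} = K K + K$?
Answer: $382611$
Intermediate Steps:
$f{\left(K,P \right)} = K + K^{2}$ ($f{\left(K,P \right)} = K^{2} + K = K + K^{2}$)
$E{\left(Z \right)} = 3 + 5 Z$ ($E{\left(Z \right)} = 3 - - 5 Z = 3 + 5 Z$)
$a{\left(p,o \right)} = 1 + o p^{2}$ ($a{\left(p,o \right)} = p^{2} o + 1 = o p^{2} + 1 = 1 + o p^{2}$)
$R{\left(n,t \right)} = 1 + n$ ($R{\left(n,t \right)} = 1 + n \left(-1\right)^{2} = 1 + n 1 = 1 + n$)
$h{\left(g \right)} = 4 - g$ ($h{\left(g \right)} = 8 - \left(g + \left(1 + \left(3 + 5 \cdot 0\right)\right)\right) = 8 - \left(g + \left(1 + \left(3 + 0\right)\right)\right) = 8 - \left(g + \left(1 + 3\right)\right) = 8 - \left(g + 4\right) = 8 - \left(4 + g\right) = 4 - g$)
$h{\left(f{\left(-15,-17 \right)} \right)} + 382817 = \left(4 - - 15 \left(1 - 15\right)\right) + 382817 = \left(4 - \left(-15\right) \left(-14\right)\right) + 382817 = \left(4 - 210\right) + 382817 = -206 + 382817 = 382611$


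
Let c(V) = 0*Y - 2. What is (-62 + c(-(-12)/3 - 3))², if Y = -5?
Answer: 4096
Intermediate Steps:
c(V) = -2 (c(V) = 0*(-5) - 2 = 0 - 2 = -2)
(-62 + c(-(-12)/3 - 3))² = (-62 - 2)² = (-64)² = 4096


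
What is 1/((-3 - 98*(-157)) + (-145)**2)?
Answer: 1/36408 ≈ 2.7466e-5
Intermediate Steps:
1/((-3 - 98*(-157)) + (-145)**2) = 1/((-3 + 15386) + 21025) = 1/(15383 + 21025) = 1/36408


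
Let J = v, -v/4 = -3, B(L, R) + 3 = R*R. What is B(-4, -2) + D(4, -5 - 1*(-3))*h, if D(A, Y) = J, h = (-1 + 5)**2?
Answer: 193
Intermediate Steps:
B(L, R) = -3 + R**2 (B(L, R) = -3 + R*R = -3 + R**2)
v = 12 (v = -4*(-3) = 12)
J = 12
h = 16 (h = 4**2 = 16)
D(A, Y) = 12
B(-4, -2) + D(4, -5 - 1*(-3))*h = (-3 + (-2)**2) + 12*16 = (-3 + 4) + 192 = 1 + 192 = 193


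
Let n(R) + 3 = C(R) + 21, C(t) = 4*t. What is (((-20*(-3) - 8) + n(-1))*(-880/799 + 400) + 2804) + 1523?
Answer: 24492793/799 ≈ 30654.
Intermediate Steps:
n(R) = 18 + 4*R (n(R) = -3 + (4*R + 21) = -3 + (21 + 4*R) = 18 + 4*R)
(((-20*(-3) - 8) + n(-1))*(-880/799 + 400) + 2804) + 1523 = (((-20*(-3) - 8) + (18 + 4*(-1)))*(-880/799 + 400) + 2804) + 1523 = (((60 - 8) + (18 - 4))*(-880*1/799 + 400) + 2804) + 1523 = ((52 + 14)*(-880/799 + 400) + 2804) + 1523 = (66*(318720/799) + 2804) + 1523 = (21035520/799 + 2804) + 1523 = 23275916/799 + 1523 = 24492793/799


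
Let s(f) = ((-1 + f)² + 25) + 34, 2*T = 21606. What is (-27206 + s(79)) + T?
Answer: -10260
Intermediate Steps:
T = 10803 (T = (½)*21606 = 10803)
s(f) = 59 + (-1 + f)² (s(f) = (25 + (-1 + f)²) + 34 = 59 + (-1 + f)²)
(-27206 + s(79)) + T = (-27206 + (59 + (-1 + 79)²)) + 10803 = (-27206 + (59 + 78²)) + 10803 = (-27206 + (59 + 6084)) + 10803 = (-27206 + 6143) + 10803 = -21063 + 10803 = -10260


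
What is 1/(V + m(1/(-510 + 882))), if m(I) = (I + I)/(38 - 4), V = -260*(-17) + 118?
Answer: 6324/28698313 ≈ 0.00022036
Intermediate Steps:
V = 4538 (V = 4420 + 118 = 4538)
m(I) = I/17 (m(I) = (2*I)/34 = (2*I)*(1/34) = I/17)
1/(V + m(1/(-510 + 882))) = 1/(4538 + 1/(17*(-510 + 882))) = 1/(4538 + (1/17)/372) = 1/(4538 + (1/17)*(1/372)) = 1/(4538 + 1/6324) = 1/(28698313/6324) = 6324/28698313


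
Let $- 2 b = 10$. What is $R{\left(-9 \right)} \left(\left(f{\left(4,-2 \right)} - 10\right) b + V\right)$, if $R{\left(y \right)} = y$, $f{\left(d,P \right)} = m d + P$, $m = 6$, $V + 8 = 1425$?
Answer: $-12213$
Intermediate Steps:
$V = 1417$ ($V = -8 + 1425 = 1417$)
$f{\left(d,P \right)} = P + 6 d$ ($f{\left(d,P \right)} = 6 d + P = P + 6 d$)
$b = -5$ ($b = \left(- \frac{1}{2}\right) 10 = -5$)
$R{\left(-9 \right)} \left(\left(f{\left(4,-2 \right)} - 10\right) b + V\right) = - 9 \left(\left(\left(-2 + 6 \cdot 4\right) - 10\right) \left(-5\right) + 1417\right) = - 9 \left(\left(\left(-2 + 24\right) - 10\right) \left(-5\right) + 1417\right) = - 9 \left(\left(22 - 10\right) \left(-5\right) + 1417\right) = - 9 \left(12 \left(-5\right) + 1417\right) = - 9 \left(-60 + 1417\right) = \left(-9\right) 1357 = -12213$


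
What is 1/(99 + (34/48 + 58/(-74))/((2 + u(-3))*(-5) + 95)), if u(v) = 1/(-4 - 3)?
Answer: 532800/52746731 ≈ 0.010101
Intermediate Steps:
u(v) = -⅐ (u(v) = 1/(-7) = -⅐)
1/(99 + (34/48 + 58/(-74))/((2 + u(-3))*(-5) + 95)) = 1/(99 + (34/48 + 58/(-74))/((2 - ⅐)*(-5) + 95)) = 1/(99 + (34*(1/48) + 58*(-1/74))/((13/7)*(-5) + 95)) = 1/(99 + (17/24 - 29/37)/(-65/7 + 95)) = 1/(99 - 67/888/(600/7)) = 1/(99 + (7/600)*(-67/888)) = 1/(99 - 469/532800) = 1/(52746731/532800) = 532800/52746731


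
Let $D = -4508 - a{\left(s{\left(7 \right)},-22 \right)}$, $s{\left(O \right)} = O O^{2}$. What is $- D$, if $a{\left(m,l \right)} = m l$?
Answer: $-3038$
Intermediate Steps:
$s{\left(O \right)} = O^{3}$
$a{\left(m,l \right)} = l m$
$D = 3038$ ($D = -4508 - - 22 \cdot 7^{3} = -4508 - \left(-22\right) 343 = -4508 - -7546 = -4508 + 7546 = 3038$)
$- D = \left(-1\right) 3038 = -3038$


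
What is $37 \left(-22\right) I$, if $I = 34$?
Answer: $-27676$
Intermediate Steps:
$37 \left(-22\right) I = 37 \left(-22\right) 34 = \left(-814\right) 34 = -27676$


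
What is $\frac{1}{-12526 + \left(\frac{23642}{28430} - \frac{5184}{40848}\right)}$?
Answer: $- \frac{12096965}{151518059139} \approx -7.9838 \cdot 10^{-5}$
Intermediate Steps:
$\frac{1}{-12526 + \left(\frac{23642}{28430} - \frac{5184}{40848}\right)} = \frac{1}{-12526 + \left(23642 \cdot \frac{1}{28430} - \frac{108}{851}\right)} = \frac{1}{-12526 + \left(\frac{11821}{14215} - \frac{108}{851}\right)} = \frac{1}{-12526 + \frac{8524451}{12096965}} = \frac{1}{- \frac{151518059139}{12096965}} = - \frac{12096965}{151518059139}$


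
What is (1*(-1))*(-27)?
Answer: 27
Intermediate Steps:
(1*(-1))*(-27) = -1*(-27) = 27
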